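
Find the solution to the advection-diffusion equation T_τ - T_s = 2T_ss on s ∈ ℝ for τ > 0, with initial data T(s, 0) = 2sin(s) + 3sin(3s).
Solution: Moving frame: η = s + τ, σ = τ, T = u(η,σ), so T_τ = u_σ + u_η and T_ss = u_ηη.
Hence T_τ - T_s = u_σ and the PDE becomes the heat equation u_σ = 2u_ηη on η ∈ ℝ.
Initial data: u(η,0) = T(η,0) = 2sin(η) + 3sin(3η). Each mode sin(nη) decays as exp(-2n²σ) on ℝ, so u(η,σ) = Σ c_n exp(-2n²σ) sin(nη) with c_1=2, c_3=3: u(η,σ) = 2exp(-2σ)sin(η) + 3exp(-18σ)sin(3η).
Substituting back: T(s,τ) = u(s + τ, τ).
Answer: T(s, τ) = 2exp(-2τ)sin(s + τ) + 3exp(-18τ)sin(3s + 3τ)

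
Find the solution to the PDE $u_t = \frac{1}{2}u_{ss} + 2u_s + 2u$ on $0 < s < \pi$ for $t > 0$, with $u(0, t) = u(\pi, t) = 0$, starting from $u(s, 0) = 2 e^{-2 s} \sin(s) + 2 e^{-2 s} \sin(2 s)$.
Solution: Substitute $u = e^{-2s}w$, i.e. $w = e^{2s}u$.
By the product rule, $u_s = e^{-2s}(w_s - 2w)$, $u_{ss} = e^{-2s}(w_{ss} - 4w_s + 4w)$, $u_t = e^{-2s}w_t$.
Substituting into the PDE and dividing by $e^{-2s}$: $w_t = \frac{1}{2}(w_{ss} - 4w_s + 4w) + 2(w_s - 2w) + 2w$.
The lower-order terms cancel, leaving the standard heat equation $w_t = \frac{1}{2}w_{ss}$.
Initial data for $w$: $w(s,0) = e^{2s}u(s,0) = 2 \sin(s) + 2 \sin(2 s)$. The boundary conditions carry over: $w(0,t) = w(\pi,t) = 0$.
Solve for $w$:
  Using separation of variables $w = X(s)T(t)$:
  Eigenfunctions: $\sin(ns)$, $n = 1, 2, 3, \ldots$
  General solution: $w(s, t) = \sum c_n \sin(ns) e^{-n^2 t/2}$
  Matching $w(s,0) = 2 \sin(s) + 2 \sin(2 s)$ term by term: $c_1=2, c_2=2$.
Hence $w(s,t) = 2 e^{-2 t} \sin(2 s) + 2 e^{-t/2} \sin(s)$.
Transform back: $u(s,t) = e^{-2s}w(s,t)$.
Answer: $u(s, t) = 2 e^{-2 s} e^{-2 t} \sin(2 s) + 2 e^{-2 s} e^{-t/2} \sin(s)$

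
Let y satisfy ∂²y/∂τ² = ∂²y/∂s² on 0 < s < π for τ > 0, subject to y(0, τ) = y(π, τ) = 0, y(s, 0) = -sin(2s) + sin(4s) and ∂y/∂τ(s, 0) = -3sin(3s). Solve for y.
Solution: Separating variables: y = Σ [A_n cos(ω_n τ) + B_n sin(ω_n τ)] sin(ns), ω_n = n. From ICs (B_n = velocity coefficient / ω_n): A_2=-1, A_4=1, B_3=-1.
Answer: y(s, τ) = -sin(2s)cos(2τ) - sin(3s)sin(3τ) + sin(4s)cos(4τ)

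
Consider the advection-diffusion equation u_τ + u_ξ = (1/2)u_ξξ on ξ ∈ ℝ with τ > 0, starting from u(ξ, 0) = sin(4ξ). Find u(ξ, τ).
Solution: Change to a moving frame: let η = ξ - τ, σ = τ and write u(ξ,τ) = w(η,σ).
By the chain rule u_τ = w_σ - w_η, u_ξ = w_η, u_ξξ = w_ηη.
Then u_τ + u_ξ = w_σ: the advection term cancels and the PDE becomes the heat equation w_σ = (1/2)w_ηη on η ∈ ℝ.
Initial data: w(η,0) = u(η,0) = sin(4η).
On η ∈ ℝ each mode satisfies (sin(nη))″ = -n² sin(nη), so exp(-n²σ/2) sin(nη) solves the heat equation; by superposition w(η,σ) = Σ c_n exp(-n²σ/2) sin(nη).
Reading off the coefficients: c_4=1, so w(η,σ) = exp(-8σ)sin(4η).
Substituting back η = ξ - τ, σ = τ: u(ξ,τ) = w(ξ - τ, τ).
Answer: u(ξ, τ) = exp(-8τ)sin(4ξ - 4τ)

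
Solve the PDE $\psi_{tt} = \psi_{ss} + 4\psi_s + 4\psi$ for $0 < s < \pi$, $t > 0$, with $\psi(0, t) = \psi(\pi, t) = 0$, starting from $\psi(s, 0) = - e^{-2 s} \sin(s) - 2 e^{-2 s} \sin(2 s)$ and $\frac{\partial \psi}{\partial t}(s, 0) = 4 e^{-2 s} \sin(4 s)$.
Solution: Substitute $\psi = e^{-2s}u$, i.e. $u = e^{2s}\psi$.
By the product rule, $\psi_s = e^{-2s}(u_s - 2u)$, $\psi_{ss} = e^{-2s}(u_{ss} - 4u_s + 4u)$, $\psi_{tt} = e^{-2s}u_{tt}$.
Substituting into the PDE and dividing by $e^{-2s}$: $u_{tt} = (u_{ss} - 4u_s + 4u) + 4(u_s - 2u) + 4u$.
The lower-order terms cancel, leaving the standard wave equation $u_{tt} = u_{ss}$.
Initial data for $u$: $u(s,0) = e^{2s}\psi(s,0) = - \sin(s) - 2 \sin(2 s)$; $u_t(s,0) = e^{2s}\psi_t(s,0) = 4 \sin(4 s)$. The boundary conditions carry over: $u(0,t) = u(\pi,t) = 0$.
Solve for $u$:
  Using separation of variables $u = X(s)T(t)$:
  Eigenfunctions: $\sin(ns)$, $n = 1, 2, 3, \ldots$
  General solution: $u(s, t) = \sum [A_n \cos(n t) + B_n \sin(n t)] \sin(ns)$
  From $u(s,0) = - \sin(s) - 2 \sin(2 s)$: $A_1=-1, A_2=-2$. From $u_t(s,0) = 4 \sin(4 s)$, using $u_t(s,0) = \sum \omega_n B_n \sin(ns)$ with $\omega_n = n$: $B_4 = 4/4 = 1$.
Hence $u(s,t) = - \sin(s) \cos(t) - 2 \sin(2 s) \cos(2 t) + \sin(4 s) \sin(4 t)$.
Transform back: $\psi(s,t) = e^{-2s}u(s,t)$.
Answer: $\psi(s, t) = - e^{-2 s} \sin(s) \cos(t) - 2 e^{-2 s} \sin(2 s) \cos(2 t) + e^{-2 s} \sin(4 s) \sin(4 t)$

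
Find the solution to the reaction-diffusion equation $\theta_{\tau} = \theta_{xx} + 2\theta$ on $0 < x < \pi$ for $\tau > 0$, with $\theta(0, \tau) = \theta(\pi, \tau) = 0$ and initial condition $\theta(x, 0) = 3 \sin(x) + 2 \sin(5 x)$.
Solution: Substitute $\theta = e^{2\tau}u$, i.e. $u = e^{-2\tau}\theta$.
By the product rule, $\theta_{\tau} = e^{2\tau}(u_{\tau} + 2u)$, $\theta_{xx} = e^{2\tau}u_{xx}$.
Substituting into the PDE and dividing by $e^{2\tau}$: $u_{\tau} + 2u = u_{xx} + 2u$.
The lower-order terms cancel, leaving the standard heat equation $u_{\tau} = u_{xx}$.
Initial data for $u$: $u(x,0) = \theta(x,0) = 3 \sin(x) + 2 \sin(5 x)$. The boundary conditions carry over: $u(0,\tau) = u(\pi,\tau) = 0$.
Solve for $u$:
  Using separation of variables $u = X(x)G(\tau)$:
  Eigenfunctions: $\sin(nx)$, $n = 1, 2, 3, \ldots$
  General solution: $u(x, \tau) = \sum c_n \sin(nx) e^{-n^2 \tau}$
  Matching $u(x,0) = 3 \sin(x) + 2 \sin(5 x)$ term by term: $c_1=3, c_5=2$.
Hence $u(x,\tau) = 3 e^{-\tau} \sin(x) + 2 e^{-25 \tau} \sin(5 x)$.
Transform back: $\theta(x,\tau) = e^{2\tau}u(x,\tau)$.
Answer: $\theta(x, \tau) = 3 e^{\tau} \sin(x) + 2 e^{-23 \tau} \sin(5 x)$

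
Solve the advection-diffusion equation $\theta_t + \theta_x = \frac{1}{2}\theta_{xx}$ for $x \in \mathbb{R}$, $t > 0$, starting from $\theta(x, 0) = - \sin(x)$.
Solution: Change to a moving frame: let $\eta = x - t$, $\sigma = t$ and write $\theta(x,t) = u(\eta,\sigma)$.
By the chain rule $\theta_t = u_{\sigma} - u_{\eta}$, $\theta_x = u_{\eta}$, $\theta_{xx} = u_{\eta\eta}$.
Then $\theta_t + \theta_x = u_{\sigma}$: the advection term cancels and the PDE becomes the heat equation $u_{\sigma} = \frac{1}{2}u_{\eta\eta}$ on $\eta \in \mathbb{R}$.
Initial data: $u(\eta,0) = \theta(\eta,0) = - \sin(\eta)$.
On $\eta \in \mathbb{R}$ each mode satisfies $(\sin(n\eta))'' = -n^2 \sin(n\eta)$, so $e^{-n^2\sigma/2} \sin(n\eta)$ solves the heat equation; by superposition $u(\eta,\sigma) = \sum c_n e^{-n^2\sigma/2} \sin(n\eta)$.
Reading off the coefficients: $c_1=-1$, so $u(\eta,\sigma) = - e^{-\sigma/2} \sin(\eta)$.
Substituting back $\eta = x - t$, $\sigma = t$: $\theta(x,t) = u(x - t, t)$.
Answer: $\theta(x, t) = e^{-t/2} \sin(t - x)$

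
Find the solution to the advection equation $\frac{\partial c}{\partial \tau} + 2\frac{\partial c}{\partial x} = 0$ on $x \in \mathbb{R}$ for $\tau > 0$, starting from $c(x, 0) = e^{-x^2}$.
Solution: By characteristics ($dx/d\tau = 2$), $c(x,\tau) = f(x - 2\tau)$ with $f = c( \cdot , 0)$.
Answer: $c(x, \tau) = e^{-(-2 \tau + x)^2}$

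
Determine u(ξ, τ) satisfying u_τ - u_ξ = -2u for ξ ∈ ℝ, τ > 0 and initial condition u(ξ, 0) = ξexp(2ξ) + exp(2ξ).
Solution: Substitute u = exp(2ξ)w, i.e. w = exp(-2ξ)u.
By the product rule, u_ξ = exp(2ξ)(w_ξ + 2w), u_τ = exp(2ξ)w_τ.
Substituting into the PDE and dividing by exp(2ξ): w_τ - (w_ξ + 2w) = -2w.
The lower-order terms cancel, leaving the standard advection equation w_τ - w_ξ = 0.
Initial data for w: w(ξ,0) = exp(-2ξ)u(ξ,0) = ξ + 1.
Solve for w:
  By method of characteristics (waves move left with speed 1):
  Along characteristics ξ + τ = const, w is constant, so w(ξ,τ) = f(ξ + τ) with f = w(·, 0).
Hence w(ξ,τ) = ξ + τ + 1.
Transform back: u(ξ,τ) = exp(2ξ)w(ξ,τ).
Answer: u(ξ, τ) = ξexp(2ξ) + τexp(2ξ) + exp(2ξ)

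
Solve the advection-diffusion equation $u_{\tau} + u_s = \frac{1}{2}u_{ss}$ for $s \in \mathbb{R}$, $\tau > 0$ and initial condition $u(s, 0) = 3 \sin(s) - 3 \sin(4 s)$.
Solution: Change to a moving frame: let $\eta = s - \tau$, $\sigma = \tau$ and write $u(s,\tau) = w(\eta,\sigma)$.
By the chain rule $u_{\tau} = w_{\sigma} - w_{\eta}$, $u_s = w_{\eta}$, $u_{ss} = w_{\eta\eta}$.
Then $u_{\tau} + u_s = w_{\sigma}$: the advection term cancels and the PDE becomes the heat equation $w_{\sigma} = \frac{1}{2}w_{\eta\eta}$ on $\eta \in \mathbb{R}$.
Initial data: $w(\eta,0) = u(\eta,0) = 3 \sin(\eta) - 3 \sin(4 \eta)$.
On $\eta \in \mathbb{R}$ each mode satisfies $(\sin(n\eta))'' = -n^2 \sin(n\eta)$, so $e^{-n^2\sigma/2} \sin(n\eta)$ solves the heat equation; by superposition $w(\eta,\sigma) = \sum c_n e^{-n^2\sigma/2} \sin(n\eta)$.
Reading off the coefficients: $c_1=3, c_4=-3$, so $w(\eta,\sigma) = -3 e^{-8 \sigma} \sin(4 \eta) + 3 e^{-\sigma/2} \sin(\eta)$.
Substituting back $\eta = s - \tau$, $\sigma = \tau$: $u(s,\tau) = w(s - \tau, \tau)$.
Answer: $u(s, \tau) = 3 e^{-8 \tau} \sin(4 \tau - 4 s) - 3 e^{-\tau/2} \sin(\tau - s)$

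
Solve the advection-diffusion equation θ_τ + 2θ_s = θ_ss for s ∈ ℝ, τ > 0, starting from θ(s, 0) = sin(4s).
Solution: Moving frame: η = s - 2τ, σ = τ, θ = u(η,σ), so θ_τ = u_σ - 2u_η and θ_ss = u_ηη.
Hence θ_τ + 2θ_s = u_σ and the PDE becomes the heat equation u_σ = u_ηη on η ∈ ℝ.
Initial data: u(η,0) = θ(η,0) = sin(4η). Each mode sin(nη) decays as exp(-n²σ) on ℝ, so u(η,σ) = Σ c_n exp(-n²σ) sin(nη) with c_4=1: u(η,σ) = exp(-16σ)sin(4η).
Substituting back: θ(s,τ) = u(s - 2τ, τ).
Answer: θ(s, τ) = exp(-16τ)sin(4s - 8τ)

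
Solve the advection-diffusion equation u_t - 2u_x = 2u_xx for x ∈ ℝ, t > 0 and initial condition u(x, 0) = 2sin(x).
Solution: Change to a moving frame: let η = x + 2t, σ = t and write u(x,t) = w(η,σ).
By the chain rule u_t = w_σ + 2w_η, u_x = w_η, u_xx = w_ηη.
Then u_t - 2u_x = w_σ: the advection term cancels and the PDE becomes the heat equation w_σ = 2w_ηη on η ∈ ℝ.
Initial data: w(η,0) = u(η,0) = 2sin(η).
On η ∈ ℝ each mode satisfies (sin(nη))″ = -n² sin(nη), so exp(-2n²σ) sin(nη) solves the heat equation; by superposition w(η,σ) = Σ c_n exp(-2n²σ) sin(nη).
Reading off the coefficients: c_1=2, so w(η,σ) = 2exp(-2σ)sin(η).
Substituting back η = x + 2t, σ = t: u(x,t) = w(x + 2t, t).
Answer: u(x, t) = 2exp(-2t)sin(2t + x)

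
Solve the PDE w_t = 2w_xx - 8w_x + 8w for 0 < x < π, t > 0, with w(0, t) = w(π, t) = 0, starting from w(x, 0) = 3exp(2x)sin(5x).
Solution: Substitute w = exp(2x)u.
Then w_x = exp(2x)(u_x + 2u), w_xx = exp(2x)(u_xx + 4u_x + 4u), w_t = exp(2x)u_t; substituting and dividing by exp(2x), the lower-order terms cancel: u_t = 2u_xx (standard heat equation).
Data for u: u(x,0) = exp(-2x)w(x,0) = 3sin(5x). The boundary conditions carry over: u(0,t) = u(π,t) = 0.
Separating variables: u = Σ c_n exp(-2n²t) sin(nx). From u(x,0) = 3sin(5x): c_5=3.
So u(x,t) = 3exp(-50t)sin(5x), and w(x,t) = exp(2x)u(x,t).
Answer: w(x, t) = 3exp(-50t)exp(2x)sin(5x)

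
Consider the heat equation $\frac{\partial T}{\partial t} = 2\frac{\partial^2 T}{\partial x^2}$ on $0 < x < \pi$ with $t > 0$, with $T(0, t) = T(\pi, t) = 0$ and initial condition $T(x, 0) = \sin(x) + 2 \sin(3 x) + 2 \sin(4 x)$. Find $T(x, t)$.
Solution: Separating variables: $T = \sum c_n e^{-2n^2t} \sin(nx)$. From $T(x,0) = \sin(x) + 2 \sin(3 x) + 2 \sin(4 x)$: $c_1=1, c_3=2, c_4=2$.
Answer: $T(x, t) = e^{-2 t} \sin(x) + 2 e^{-18 t} \sin(3 x) + 2 e^{-32 t} \sin(4 x)$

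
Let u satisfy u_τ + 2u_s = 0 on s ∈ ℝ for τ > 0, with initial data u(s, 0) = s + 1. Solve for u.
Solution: By method of characteristics (waves move right with speed 2):
Along characteristics s - 2τ = const, u is constant, so u(s,τ) = f(s - 2τ) with f = u(·, 0).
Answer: u(s, τ) = s - 2τ + 1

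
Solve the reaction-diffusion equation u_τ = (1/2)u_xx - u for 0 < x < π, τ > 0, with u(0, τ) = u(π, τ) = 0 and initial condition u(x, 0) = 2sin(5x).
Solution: Substitute u = exp(-τ)w, i.e. w = exp(τ)u.
By the product rule, u_τ = exp(-τ)(w_τ - w), u_xx = exp(-τ)w_xx.
Substituting into the PDE and dividing by exp(-τ): w_τ - w = (1/2)w_xx - w.
The lower-order terms cancel, leaving the standard heat equation w_τ = (1/2)w_xx.
Initial data for w: w(x,0) = u(x,0) = 2sin(5x). The boundary conditions carry over: w(0,τ) = w(π,τ) = 0.
Solve for w:
  Using separation of variables w = X(x)T(τ):
  Eigenfunctions: sin(nx), n = 1, 2, 3, ...
  General solution: w(x, τ) = Σ c_n sin(nx) exp(-n² τ/2)
  Matching w(x,0) = 2sin(5x) term by term: c_5=2.
Hence w(x,τ) = 2exp(-25τ/2)sin(5x).
Transform back: u(x,τ) = exp(-τ)w(x,τ).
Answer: u(x, τ) = 2exp(-27τ/2)sin(5x)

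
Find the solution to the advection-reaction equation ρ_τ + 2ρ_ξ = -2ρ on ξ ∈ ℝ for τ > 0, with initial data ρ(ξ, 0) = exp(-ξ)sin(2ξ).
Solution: Substitute ρ = exp(-ξ)u.
Then ρ_ξ = exp(-ξ)(u_ξ - u), ρ_τ = exp(-ξ)u_τ; substituting and dividing by exp(-ξ), the lower-order terms cancel: u_τ + 2u_ξ = 0 (standard advection equation).
Data for u: u(ξ,0) = exp(ξ)ρ(ξ,0) = sin(2ξ).
By characteristics (dξ/dτ = 2), u(ξ,τ) = f(ξ - 2τ) with f = u(·, 0).
So u(ξ,τ) = sin(2ξ - 4τ), and ρ(ξ,τ) = exp(-ξ)u(ξ,τ).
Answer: ρ(ξ, τ) = exp(-ξ)sin(2ξ - 4τ)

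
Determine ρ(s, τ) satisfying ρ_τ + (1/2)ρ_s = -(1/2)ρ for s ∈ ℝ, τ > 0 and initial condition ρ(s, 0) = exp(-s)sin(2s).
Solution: Substitute ρ = exp(-s)u, i.e. u = exp(s)ρ.
By the product rule, ρ_s = exp(-s)(u_s - u), ρ_τ = exp(-s)u_τ.
Substituting into the PDE and dividing by exp(-s): u_τ + (1/2)(u_s - u) = -(1/2)u.
The lower-order terms cancel, leaving the standard advection equation u_τ + (1/2)u_s = 0.
Initial data for u: u(s,0) = exp(s)ρ(s,0) = sin(2s).
Solve for u:
  By method of characteristics (waves move right with speed 1/2):
  Along characteristics s - (1/2)τ = const, u is constant, so u(s,τ) = f(s - (1/2)τ) with f = u(·, 0).
Hence u(s,τ) = sin(2s - τ).
Transform back: ρ(s,τ) = exp(-s)u(s,τ).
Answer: ρ(s, τ) = exp(-s)sin(2s - τ)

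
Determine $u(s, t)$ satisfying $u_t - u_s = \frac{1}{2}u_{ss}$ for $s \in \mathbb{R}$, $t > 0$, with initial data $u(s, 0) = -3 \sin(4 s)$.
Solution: Change to a moving frame: let $\eta = s + t$, $\sigma = t$ and write $u(s,t) = w(\eta,\sigma)$.
By the chain rule $u_t = w_{\sigma} + w_{\eta}$, $u_s = w_{\eta}$, $u_{ss} = w_{\eta\eta}$.
Then $u_t - u_s = w_{\sigma}$: the advection term cancels and the PDE becomes the heat equation $w_{\sigma} = \frac{1}{2}w_{\eta\eta}$ on $\eta \in \mathbb{R}$.
Initial data: $w(\eta,0) = u(\eta,0) = -3 \sin(4 \eta)$.
On $\eta \in \mathbb{R}$ each mode satisfies $(\sin(n\eta))'' = -n^2 \sin(n\eta)$, so $e^{-n^2\sigma/2} \sin(n\eta)$ solves the heat equation; by superposition $w(\eta,\sigma) = \sum c_n e^{-n^2\sigma/2} \sin(n\eta)$.
Reading off the coefficients: $c_4=-3$, so $w(\eta,\sigma) = -3 e^{-8 \sigma} \sin(4 \eta)$.
Substituting back $\eta = s + t$, $\sigma = t$: $u(s,t) = w(s + t, t)$.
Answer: $u(s, t) = -3 e^{-8 t} \sin(4 s + 4 t)$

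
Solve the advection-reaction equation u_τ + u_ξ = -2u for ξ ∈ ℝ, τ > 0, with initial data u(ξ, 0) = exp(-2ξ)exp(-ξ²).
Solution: Substitute u = exp(-2ξ)w.
Then u_ξ = exp(-2ξ)(w_ξ - 2w), u_τ = exp(-2ξ)w_τ; substituting and dividing by exp(-2ξ), the lower-order terms cancel: w_τ + w_ξ = 0 (standard advection equation).
Data for w: w(ξ,0) = exp(2ξ)u(ξ,0) = exp(-ξ²).
By characteristics (dξ/dτ = 1), w(ξ,τ) = f(ξ - τ) with f = w(·, 0).
So w(ξ,τ) = exp(-(ξ - τ)²), and u(ξ,τ) = exp(-2ξ)w(ξ,τ).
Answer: u(ξ, τ) = exp(-2ξ)exp(-(ξ - τ)²)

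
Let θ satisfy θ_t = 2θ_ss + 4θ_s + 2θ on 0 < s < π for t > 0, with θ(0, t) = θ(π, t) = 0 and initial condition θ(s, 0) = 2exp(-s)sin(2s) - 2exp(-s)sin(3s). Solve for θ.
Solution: Substitute θ = exp(-s)u, i.e. u = exp(s)θ.
By the product rule, θ_s = exp(-s)(u_s - u), θ_ss = exp(-s)(u_ss - 2u_s + u), θ_t = exp(-s)u_t.
Substituting into the PDE and dividing by exp(-s): u_t = 2(u_ss - 2u_s + u) + 4(u_s - u) + 2u.
The lower-order terms cancel, leaving the standard heat equation u_t = 2u_ss.
Initial data for u: u(s,0) = exp(s)θ(s,0) = 2sin(2s) - 2sin(3s). The boundary conditions carry over: u(0,t) = u(π,t) = 0.
Solve for u:
  Using separation of variables u = X(s)G(t):
  Eigenfunctions: sin(ns), n = 1, 2, 3, ...
  General solution: u(s, t) = Σ c_n sin(ns) exp(-2n² t)
  Matching u(s,0) = 2sin(2s) - 2sin(3s) term by term: c_2=2, c_3=-2.
Hence u(s,t) = 2exp(-8t)sin(2s) - 2exp(-18t)sin(3s).
Transform back: θ(s,t) = exp(-s)u(s,t).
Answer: θ(s, t) = 2exp(-s)exp(-8t)sin(2s) - 2exp(-s)exp(-18t)sin(3s)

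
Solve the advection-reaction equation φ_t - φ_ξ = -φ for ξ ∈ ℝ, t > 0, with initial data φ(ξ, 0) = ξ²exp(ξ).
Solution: Substitute φ = exp(ξ)u.
Then φ_ξ = exp(ξ)(u_ξ + u), φ_t = exp(ξ)u_t; substituting and dividing by exp(ξ), the lower-order terms cancel: u_t - u_ξ = 0 (standard advection equation).
Data for u: u(ξ,0) = exp(-ξ)φ(ξ,0) = ξ².
By characteristics (dξ/dt = -1), u(ξ,t) = f(ξ + t) with f = u(·, 0).
So u(ξ,t) = t² + 2tξ + ξ², and φ(ξ,t) = exp(ξ)u(ξ,t).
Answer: φ(ξ, t) = t²exp(ξ) + 2tξexp(ξ) + ξ²exp(ξ)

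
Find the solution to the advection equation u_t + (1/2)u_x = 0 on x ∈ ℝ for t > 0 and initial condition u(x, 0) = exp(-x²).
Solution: By characteristics (dx/dt = 1/2), u(x,t) = f(x - (1/2)t) with f = u(·, 0).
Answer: u(x, t) = exp(-(-t/2 + x)²)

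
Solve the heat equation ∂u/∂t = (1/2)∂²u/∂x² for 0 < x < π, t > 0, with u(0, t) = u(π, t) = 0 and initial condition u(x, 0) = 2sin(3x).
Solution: Separating variables: u = Σ c_n exp(-n²t/2) sin(nx). From u(x,0) = 2sin(3x): c_3=2.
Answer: u(x, t) = 2exp(-9t/2)sin(3x)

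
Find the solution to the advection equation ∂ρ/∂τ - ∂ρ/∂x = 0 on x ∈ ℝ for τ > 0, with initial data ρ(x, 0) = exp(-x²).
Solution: By characteristics (dx/dτ = -1), ρ(x,τ) = f(x + τ) with f = ρ(·, 0).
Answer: ρ(x, τ) = exp(-(x + τ)²)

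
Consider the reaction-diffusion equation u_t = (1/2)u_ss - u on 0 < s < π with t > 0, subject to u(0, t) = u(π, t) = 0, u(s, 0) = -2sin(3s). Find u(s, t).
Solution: Substitute u = exp(-t)w.
Then u_t = exp(-t)(w_t - w), u_ss = exp(-t)w_ss; substituting and dividing by exp(-t), the lower-order terms cancel: w_t = (1/2)w_ss (standard heat equation).
Data for w: w(s,0) = u(s,0) = -2sin(3s). The boundary conditions carry over: w(0,t) = w(π,t) = 0.
Separating variables: w = Σ c_n exp(-n²t/2) sin(ns). From w(s,0) = -2sin(3s): c_3=-2.
So w(s,t) = -2exp(-9t/2)sin(3s), and u(s,t) = exp(-t)w(s,t).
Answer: u(s, t) = -2exp(-11t/2)sin(3s)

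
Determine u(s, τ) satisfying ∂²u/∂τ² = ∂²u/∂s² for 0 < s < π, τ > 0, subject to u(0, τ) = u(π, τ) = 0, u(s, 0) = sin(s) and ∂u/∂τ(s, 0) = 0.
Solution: Using separation of variables u = X(s)T(τ):
Eigenfunctions: sin(ns), n = 1, 2, 3, ...
General solution: u(s, τ) = Σ [A_n cos(n τ) + B_n sin(n τ)] sin(ns)
From u(s,0) = sin(s): A_1=1. From u_τ(s,0) = 0: all B_n = 0.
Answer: u(s, τ) = sin(s)cos(τ)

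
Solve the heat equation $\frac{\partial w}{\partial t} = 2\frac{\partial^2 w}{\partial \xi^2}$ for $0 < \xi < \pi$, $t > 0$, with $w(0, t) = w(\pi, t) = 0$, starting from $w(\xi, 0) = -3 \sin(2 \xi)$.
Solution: Separating variables: $w = \sum c_n e^{-2n^2t} \sin(n\xi)$. From $w(\xi,0) = -3 \sin(2 \xi)$: $c_2=-3$.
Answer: $w(\xi, t) = -3 e^{-8 t} \sin(2 \xi)$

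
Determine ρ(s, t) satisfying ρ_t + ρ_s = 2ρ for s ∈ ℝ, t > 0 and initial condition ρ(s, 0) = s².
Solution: Substitute ρ = exp(2t)u, i.e. u = exp(-2t)ρ.
By the product rule, ρ_t = exp(2t)(u_t + 2u), ρ_s = exp(2t)u_s.
Substituting into the PDE and dividing by exp(2t): u_t + 2u + u_s = 2u.
The lower-order terms cancel, leaving the standard advection equation u_t + u_s = 0.
Initial data for u: u(s,0) = ρ(s,0) = s².
Solve for u:
  By method of characteristics (waves move right with speed 1):
  Along characteristics s - t = const, u is constant, so u(s,t) = f(s - t) with f = u(·, 0).
Hence u(s,t) = s² - 2st + t².
Transform back: ρ(s,t) = exp(2t)u(s,t).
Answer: ρ(s, t) = s²exp(2t) - 2stexp(2t) + t²exp(2t)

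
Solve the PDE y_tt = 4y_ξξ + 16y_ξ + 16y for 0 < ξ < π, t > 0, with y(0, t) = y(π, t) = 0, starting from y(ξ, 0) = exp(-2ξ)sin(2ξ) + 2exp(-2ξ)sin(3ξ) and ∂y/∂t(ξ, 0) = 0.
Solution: Substitute y = exp(-2ξ)u, i.e. u = exp(2ξ)y.
By the product rule, y_ξ = exp(-2ξ)(u_ξ - 2u), y_ξξ = exp(-2ξ)(u_ξξ - 4u_ξ + 4u), y_tt = exp(-2ξ)u_tt.
Substituting into the PDE and dividing by exp(-2ξ): u_tt = 4(u_ξξ - 4u_ξ + 4u) + 16(u_ξ - 2u) + 16u.
The lower-order terms cancel, leaving the standard wave equation u_tt = 4u_ξξ.
Initial data for u: u(ξ,0) = exp(2ξ)y(ξ,0) = sin(2ξ) + 2sin(3ξ); u_t(ξ,0) = exp(2ξ)y_t(ξ,0) = 0. The boundary conditions carry over: u(0,t) = u(π,t) = 0.
Solve for u:
  Using separation of variables u = X(ξ)T(t):
  Eigenfunctions: sin(nξ), n = 1, 2, 3, ...
  General solution: u(ξ, t) = Σ [A_n cos(2n t) + B_n sin(2n t)] sin(nξ)
  From u(ξ,0) = sin(2ξ) + 2sin(3ξ): A_2=1, A_3=2. From u_t(ξ,0) = 0: all B_n = 0.
Hence u(ξ,t) = sin(2ξ)cos(4t) + 2sin(3ξ)cos(6t).
Transform back: y(ξ,t) = exp(-2ξ)u(ξ,t).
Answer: y(ξ, t) = exp(-2ξ)sin(2ξ)cos(4t) + 2exp(-2ξ)sin(3ξ)cos(6t)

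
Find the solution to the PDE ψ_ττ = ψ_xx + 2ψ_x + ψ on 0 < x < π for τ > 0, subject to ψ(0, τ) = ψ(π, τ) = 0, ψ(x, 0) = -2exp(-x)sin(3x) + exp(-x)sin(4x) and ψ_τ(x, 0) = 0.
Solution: Substitute ψ = exp(-x)u, i.e. u = exp(x)ψ.
By the product rule, ψ_x = exp(-x)(u_x - u), ψ_xx = exp(-x)(u_xx - 2u_x + u), ψ_ττ = exp(-x)u_ττ.
Substituting into the PDE and dividing by exp(-x): u_ττ = (u_xx - 2u_x + u) + 2(u_x - u) + u.
The lower-order terms cancel, leaving the standard wave equation u_ττ = u_xx.
Initial data for u: u(x,0) = exp(x)ψ(x,0) = -2sin(3x) + sin(4x); u_τ(x,0) = exp(x)ψ_τ(x,0) = 0. The boundary conditions carry over: u(0,τ) = u(π,τ) = 0.
Solve for u:
  Using separation of variables u = X(x)T(τ):
  Eigenfunctions: sin(nx), n = 1, 2, 3, ...
  General solution: u(x, τ) = Σ [A_n cos(n τ) + B_n sin(n τ)] sin(nx)
  From u(x,0) = -2sin(3x) + sin(4x): A_3=-2, A_4=1. From u_τ(x,0) = 0: all B_n = 0.
Hence u(x,τ) = -2sin(3x)cos(3τ) + sin(4x)cos(4τ).
Transform back: ψ(x,τ) = exp(-x)u(x,τ).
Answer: ψ(x, τ) = -2exp(-x)sin(3x)cos(3τ) + exp(-x)sin(4x)cos(4τ)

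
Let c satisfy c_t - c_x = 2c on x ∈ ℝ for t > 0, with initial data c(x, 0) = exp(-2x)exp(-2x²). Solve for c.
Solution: Substitute c = exp(-2x)u.
Then c_x = exp(-2x)(u_x - 2u), c_t = exp(-2x)u_t; substituting and dividing by exp(-2x), the lower-order terms cancel: u_t - u_x = 0 (standard advection equation).
Data for u: u(x,0) = exp(2x)c(x,0) = exp(-2x²).
By characteristics (dx/dt = -1), u(x,t) = f(x + t) with f = u(·, 0).
So u(x,t) = exp(-2(t + x)²), and c(x,t) = exp(-2x)u(x,t).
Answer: c(x, t) = exp(-2x)exp(-2(t + x)²)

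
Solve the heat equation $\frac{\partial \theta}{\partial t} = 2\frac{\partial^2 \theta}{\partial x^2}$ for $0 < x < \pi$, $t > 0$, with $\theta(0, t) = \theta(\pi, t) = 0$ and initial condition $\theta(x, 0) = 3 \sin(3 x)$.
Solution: Separating variables: $\theta = \sum c_n e^{-2n^2t} \sin(nx)$. From $\theta(x,0) = 3 \sin(3 x)$: $c_3=3$.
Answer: $\theta(x, t) = 3 e^{-18 t} \sin(3 x)$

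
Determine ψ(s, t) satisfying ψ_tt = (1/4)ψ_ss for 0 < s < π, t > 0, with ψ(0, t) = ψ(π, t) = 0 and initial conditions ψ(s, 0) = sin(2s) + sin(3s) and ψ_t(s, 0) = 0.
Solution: Separating variables: ψ = Σ [A_n cos(ω_n t) + B_n sin(ω_n t)] sin(ns), ω_n = n/2. From ICs: A_2=1, A_3=1.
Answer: ψ(s, t) = sin(2s)cos(t) + sin(3s)cos(3t/2)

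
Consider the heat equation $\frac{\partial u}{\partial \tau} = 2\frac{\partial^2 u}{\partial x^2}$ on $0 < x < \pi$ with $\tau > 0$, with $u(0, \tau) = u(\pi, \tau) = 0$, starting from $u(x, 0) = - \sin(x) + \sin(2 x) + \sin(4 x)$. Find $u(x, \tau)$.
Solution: Using separation of variables $u = X(x)T(\tau)$:
Eigenfunctions: $\sin(nx)$, $n = 1, 2, 3, \ldots$
General solution: $u(x, \tau) = \sum c_n \sin(nx) e^{-2n^2 \tau}$
Matching $u(x,0) = - \sin(x) + \sin(2 x) + \sin(4 x)$ term by term: $c_1=-1, c_2=1, c_4=1$.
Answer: $u(x, \tau) = - e^{-2 \tau} \sin(x) + e^{-8 \tau} \sin(2 x) + e^{-32 \tau} \sin(4 x)$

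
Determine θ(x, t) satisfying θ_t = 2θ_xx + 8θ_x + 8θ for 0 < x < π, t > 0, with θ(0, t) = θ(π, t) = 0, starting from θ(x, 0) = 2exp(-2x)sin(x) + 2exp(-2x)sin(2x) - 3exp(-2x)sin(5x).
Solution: Substitute θ = exp(-2x)u, i.e. u = exp(2x)θ.
By the product rule, θ_x = exp(-2x)(u_x - 2u), θ_xx = exp(-2x)(u_xx - 4u_x + 4u), θ_t = exp(-2x)u_t.
Substituting into the PDE and dividing by exp(-2x): u_t = 2(u_xx - 4u_x + 4u) + 8(u_x - 2u) + 8u.
The lower-order terms cancel, leaving the standard heat equation u_t = 2u_xx.
Initial data for u: u(x,0) = exp(2x)θ(x,0) = 2sin(x) + 2sin(2x) - 3sin(5x). The boundary conditions carry over: u(0,t) = u(π,t) = 0.
Solve for u:
  Using separation of variables u = X(x)G(t):
  Eigenfunctions: sin(nx), n = 1, 2, 3, ...
  General solution: u(x, t) = Σ c_n sin(nx) exp(-2n² t)
  Matching u(x,0) = 2sin(x) + 2sin(2x) - 3sin(5x) term by term: c_1=2, c_2=2, c_5=-3.
Hence u(x,t) = 2exp(-2t)sin(x) + 2exp(-8t)sin(2x) - 3exp(-50t)sin(5x).
Transform back: θ(x,t) = exp(-2x)u(x,t).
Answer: θ(x, t) = 2exp(-2t)exp(-2x)sin(x) + 2exp(-8t)exp(-2x)sin(2x) - 3exp(-50t)exp(-2x)sin(5x)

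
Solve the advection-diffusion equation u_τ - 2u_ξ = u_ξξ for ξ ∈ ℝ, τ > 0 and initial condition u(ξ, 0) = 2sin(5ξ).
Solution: Change to a moving frame: let η = ξ + 2τ, σ = τ and write u(ξ,τ) = w(η,σ).
By the chain rule u_τ = w_σ + 2w_η, u_ξ = w_η, u_ξξ = w_ηη.
Then u_τ - 2u_ξ = w_σ: the advection term cancels and the PDE becomes the heat equation w_σ = w_ηη on η ∈ ℝ.
Initial data: w(η,0) = u(η,0) = 2sin(5η).
On η ∈ ℝ each mode satisfies (sin(nη))″ = -n² sin(nη), so exp(-n²σ) sin(nη) solves the heat equation; by superposition w(η,σ) = Σ c_n exp(-n²σ) sin(nη).
Reading off the coefficients: c_5=2, so w(η,σ) = 2exp(-25σ)sin(5η).
Substituting back η = ξ + 2τ, σ = τ: u(ξ,τ) = w(ξ + 2τ, τ).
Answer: u(ξ, τ) = 2exp(-25τ)sin(5ξ + 10τ)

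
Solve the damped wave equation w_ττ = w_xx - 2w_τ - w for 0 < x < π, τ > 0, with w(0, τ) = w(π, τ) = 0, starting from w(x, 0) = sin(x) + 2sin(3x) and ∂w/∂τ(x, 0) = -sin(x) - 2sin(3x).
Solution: Substitute w = exp(-τ)u.
Then w_τ = exp(-τ)(u_τ - u), w_ττ = exp(-τ)(u_ττ - 2u_τ + u), w_xx = exp(-τ)u_xx; substituting and dividing by exp(-τ), the lower-order terms cancel: u_ττ = u_xx (standard wave equation).
Data for u: u(x,0) = w(x,0) = sin(x) + 2sin(3x); u_τ(x,0) = w_τ(x,0) + w(x,0) = 0. The boundary conditions carry over: u(0,τ) = u(π,τ) = 0.
Separating variables: u = Σ [A_n cos(ω_n τ) + B_n sin(ω_n τ)] sin(nx), ω_n = n. From ICs: A_1=1, A_3=2.
So u(x,τ) = sin(x)cos(τ) + 2sin(3x)cos(3τ), and w(x,τ) = exp(-τ)u(x,τ).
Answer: w(x, τ) = exp(-τ)sin(x)cos(τ) + 2exp(-τ)sin(3x)cos(3τ)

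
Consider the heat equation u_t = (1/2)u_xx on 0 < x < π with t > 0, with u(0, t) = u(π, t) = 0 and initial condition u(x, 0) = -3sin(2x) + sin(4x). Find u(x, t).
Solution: Separating variables: u = Σ c_n exp(-n²t/2) sin(nx). From u(x,0) = -3sin(2x) + sin(4x): c_2=-3, c_4=1.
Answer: u(x, t) = -3exp(-2t)sin(2x) + exp(-8t)sin(4x)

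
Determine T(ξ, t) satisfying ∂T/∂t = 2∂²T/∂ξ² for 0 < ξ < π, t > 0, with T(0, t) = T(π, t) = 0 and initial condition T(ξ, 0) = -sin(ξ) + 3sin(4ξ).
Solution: Separating variables: T = Σ c_n exp(-2n²t) sin(nξ). From T(ξ,0) = -sin(ξ) + 3sin(4ξ): c_1=-1, c_4=3.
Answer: T(ξ, t) = -exp(-2t)sin(ξ) + 3exp(-32t)sin(4ξ)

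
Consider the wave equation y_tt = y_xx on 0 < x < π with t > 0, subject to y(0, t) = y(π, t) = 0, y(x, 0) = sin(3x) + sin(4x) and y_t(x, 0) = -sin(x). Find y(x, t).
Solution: Using separation of variables y = X(x)T(t):
Eigenfunctions: sin(nx), n = 1, 2, 3, ...
General solution: y(x, t) = Σ [A_n cos(n t) + B_n sin(n t)] sin(nx)
From y(x,0) = sin(3x) + sin(4x): A_3=1, A_4=1. From y_t(x,0) = -sin(x), using y_t(x,0) = Σ ω_n B_n sin(nx) with ω_n = n: B_1 = (-1)/1 = -1.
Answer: y(x, t) = -sin(t)sin(x) + sin(3x)cos(3t) + sin(4x)cos(4t)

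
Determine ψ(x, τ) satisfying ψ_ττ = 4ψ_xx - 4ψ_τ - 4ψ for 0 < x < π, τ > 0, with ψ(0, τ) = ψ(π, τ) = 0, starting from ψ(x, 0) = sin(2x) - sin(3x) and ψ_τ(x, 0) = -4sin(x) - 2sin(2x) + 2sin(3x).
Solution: Substitute ψ = exp(-2τ)u, i.e. u = exp(2τ)ψ.
By the product rule, ψ_τ = exp(-2τ)(u_τ - 2u), ψ_ττ = exp(-2τ)(u_ττ - 4u_τ + 4u), ψ_xx = exp(-2τ)u_xx.
Substituting into the PDE and dividing by exp(-2τ): u_ττ - 4u_τ + 4u = 4u_xx - 4(u_τ - 2u) - 4u.
The lower-order terms cancel, leaving the standard wave equation u_ττ = 4u_xx.
Initial data for u: u(x,0) = ψ(x,0) = sin(2x) - sin(3x); u_τ(x,0) = ψ_τ(x,0) + 2ψ(x,0) = -4sin(x). The boundary conditions carry over: u(0,τ) = u(π,τ) = 0.
Solve for u:
  Using separation of variables u = X(x)T(τ):
  Eigenfunctions: sin(nx), n = 1, 2, 3, ...
  General solution: u(x, τ) = Σ [A_n cos(2n τ) + B_n sin(2n τ)] sin(nx)
  From u(x,0) = sin(2x) - sin(3x): A_2=1, A_3=-1. From u_τ(x,0) = -4sin(x), using u_τ(x,0) = Σ ω_n B_n sin(nx) with ω_n = 2n: B_1 = (-4)/2 = -2.
Hence u(x,τ) = -2sin(x)sin(2τ) + sin(2x)cos(4τ) - sin(3x)cos(6τ).
Transform back: ψ(x,τ) = exp(-2τ)u(x,τ).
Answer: ψ(x, τ) = -2exp(-2τ)sin(x)sin(2τ) + exp(-2τ)sin(2x)cos(4τ) - exp(-2τ)sin(3x)cos(6τ)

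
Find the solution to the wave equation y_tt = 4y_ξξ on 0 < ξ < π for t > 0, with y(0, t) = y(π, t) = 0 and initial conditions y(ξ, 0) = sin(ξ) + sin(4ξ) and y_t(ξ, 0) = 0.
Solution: Using separation of variables y = X(ξ)T(t):
Eigenfunctions: sin(nξ), n = 1, 2, 3, ...
General solution: y(ξ, t) = Σ [A_n cos(2n t) + B_n sin(2n t)] sin(nξ)
From y(ξ,0) = sin(ξ) + sin(4ξ): A_1=1, A_4=1. From y_t(ξ,0) = 0: all B_n = 0.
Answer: y(ξ, t) = sin(ξ)cos(2t) + sin(4ξ)cos(8t)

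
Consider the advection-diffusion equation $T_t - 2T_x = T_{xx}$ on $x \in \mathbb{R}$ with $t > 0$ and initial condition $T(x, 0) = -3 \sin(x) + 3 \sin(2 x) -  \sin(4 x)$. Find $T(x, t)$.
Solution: Moving frame: $\eta = x + 2t$, $\sigma = t$, $T = u(\eta,\sigma)$, so $T_t = u_{\sigma} + 2u_{\eta}$ and $T_{xx} = u_{\eta\eta}$.
Hence $T_t - 2T_x = u_{\sigma}$ and the PDE becomes the heat equation $u_{\sigma} = u_{\eta\eta}$ on $\eta \in \mathbb{R}$.
Initial data: $u(\eta,0) = T(\eta,0) = -3 \sin(\eta) + 3 \sin(2 \eta) - \sin(4 \eta)$. Each mode $\sin(n\eta)$ decays as $e^{-n^2\sigma}$ on $\mathbb{R}$, so $u(\eta,\sigma) = \sum c_n e^{-n^2\sigma} \sin(n\eta)$ with $c_1=-3, c_2=3, c_4=-1$: $u(\eta,\sigma) = -3 e^{-\sigma} \sin(\eta) + 3 e^{-4 \sigma} \sin(2 \eta) - e^{-16 \sigma} \sin(4 \eta)$.
Substituting back: $T(x,t) = u(x + 2t, t)$.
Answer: $T(x, t) = -3 e^{-t} \sin(2 t + x) + 3 e^{-4 t} \sin(4 t + 2 x) -  e^{-16 t} \sin(8 t + 4 x)$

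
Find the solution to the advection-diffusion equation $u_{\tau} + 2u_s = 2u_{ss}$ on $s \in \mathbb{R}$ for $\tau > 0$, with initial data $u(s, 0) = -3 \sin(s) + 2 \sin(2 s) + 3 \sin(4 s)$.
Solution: Moving frame: $\eta = s - 2\tau$, $\sigma = \tau$, $u = w(\eta,\sigma)$, so $u_{\tau} = w_{\sigma} - 2w_{\eta}$ and $u_{ss} = w_{\eta\eta}$.
Hence $u_{\tau} + 2u_s = w_{\sigma}$ and the PDE becomes the heat equation $w_{\sigma} = 2w_{\eta\eta}$ on $\eta \in \mathbb{R}$.
Initial data: $w(\eta,0) = u(\eta,0) = -3 \sin(\eta) + 2 \sin(2 \eta) + 3 \sin(4 \eta)$. Each mode $\sin(n\eta)$ decays as $e^{-2n^2\sigma}$ on $\mathbb{R}$, so $w(\eta,\sigma) = \sum c_n e^{-2n^2\sigma} \sin(n\eta)$ with $c_1=-3, c_2=2, c_4=3$: $w(\eta,\sigma) = -3 e^{-2 \sigma} \sin(\eta) + 2 e^{-8 \sigma} \sin(2 \eta) + 3 e^{-32 \sigma} \sin(4 \eta)$.
Substituting back: $u(s,\tau) = w(s - 2\tau, \tau)$.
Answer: $u(s, \tau) = 3 e^{-2 \tau} \sin(2 \tau - s) - 2 e^{-8 \tau} \sin(4 \tau - 2 s) - 3 e^{-32 \tau} \sin(8 \tau - 4 s)$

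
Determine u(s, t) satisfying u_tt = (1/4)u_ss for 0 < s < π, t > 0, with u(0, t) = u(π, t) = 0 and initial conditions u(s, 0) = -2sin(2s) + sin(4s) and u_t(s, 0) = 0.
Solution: Separating variables: u = Σ [A_n cos(ω_n t) + B_n sin(ω_n t)] sin(ns), ω_n = n/2. From ICs: A_2=-2, A_4=1.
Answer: u(s, t) = -2sin(2s)cos(t) + sin(4s)cos(2t)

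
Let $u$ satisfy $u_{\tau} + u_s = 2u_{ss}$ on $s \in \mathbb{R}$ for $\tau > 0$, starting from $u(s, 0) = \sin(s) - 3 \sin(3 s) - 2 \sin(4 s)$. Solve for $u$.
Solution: Moving frame: $\eta = s - \tau$, $\sigma = \tau$, $u = w(\eta,\sigma)$, so $u_{\tau} = w_{\sigma} - w_{\eta}$ and $u_{ss} = w_{\eta\eta}$.
Hence $u_{\tau} + u_s = w_{\sigma}$ and the PDE becomes the heat equation $w_{\sigma} = 2w_{\eta\eta}$ on $\eta \in \mathbb{R}$.
Initial data: $w(\eta,0) = u(\eta,0) = \sin(\eta) - 3 \sin(3 \eta) - 2 \sin(4 \eta)$. Each mode $\sin(n\eta)$ decays as $e^{-2n^2\sigma}$ on $\mathbb{R}$, so $w(\eta,\sigma) = \sum c_n e^{-2n^2\sigma} \sin(n\eta)$ with $c_1=1, c_3=-3, c_4=-2$: $w(\eta,\sigma) = e^{-2 \sigma} \sin(\eta) - 3 e^{-18 \sigma} \sin(3 \eta) - 2 e^{-32 \sigma} \sin(4 \eta)$.
Substituting back: $u(s,\tau) = w(s - \tau, \tau)$.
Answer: $u(s, \tau) = - e^{-2 \tau} \sin(\tau - s) + 3 e^{-18 \tau} \sin(3 \tau - 3 s) + 2 e^{-32 \tau} \sin(4 \tau - 4 s)$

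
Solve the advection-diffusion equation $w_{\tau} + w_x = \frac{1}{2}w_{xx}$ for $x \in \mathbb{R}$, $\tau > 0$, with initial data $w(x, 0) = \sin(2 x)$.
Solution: Moving frame: $\eta = x - \tau$, $\sigma = \tau$, $w = u(\eta,\sigma)$, so $w_{\tau} = u_{\sigma} - u_{\eta}$ and $w_{xx} = u_{\eta\eta}$.
Hence $w_{\tau} + w_x = u_{\sigma}$ and the PDE becomes the heat equation $u_{\sigma} = \frac{1}{2}u_{\eta\eta}$ on $\eta \in \mathbb{R}$.
Initial data: $u(\eta,0) = w(\eta,0) = \sin(2 \eta)$. Each mode $\sin(n\eta)$ decays as $e^{-n^2\sigma/2}$ on $\mathbb{R}$, so $u(\eta,\sigma) = \sum c_n e^{-n^2\sigma/2} \sin(n\eta)$ with $c_2=1$: $u(\eta,\sigma) = e^{-2 \sigma} \sin(2 \eta)$.
Substituting back: $w(x,\tau) = u(x - \tau, \tau)$.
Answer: $w(x, \tau) = - e^{-2 \tau} \sin(2 \tau - 2 x)$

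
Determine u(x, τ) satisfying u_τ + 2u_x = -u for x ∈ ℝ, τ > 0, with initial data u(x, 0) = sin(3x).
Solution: Substitute u = exp(-τ)w.
Then u_τ = exp(-τ)(w_τ - w), u_x = exp(-τ)w_x; substituting and dividing by exp(-τ), the lower-order terms cancel: w_τ + 2w_x = 0 (standard advection equation).
Data for w: w(x,0) = u(x,0) = sin(3x).
By characteristics (dx/dτ = 2), w(x,τ) = f(x - 2τ) with f = w(·, 0).
So w(x,τ) = sin(3x - 6τ), and u(x,τ) = exp(-τ)w(x,τ).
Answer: u(x, τ) = exp(-τ)sin(3x - 6τ)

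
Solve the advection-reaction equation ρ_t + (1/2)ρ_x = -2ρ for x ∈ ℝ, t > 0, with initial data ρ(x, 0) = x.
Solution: Substitute ρ = exp(-2t)u, i.e. u = exp(2t)ρ.
By the product rule, ρ_t = exp(-2t)(u_t - 2u), ρ_x = exp(-2t)u_x.
Substituting into the PDE and dividing by exp(-2t): u_t - 2u + (1/2)u_x = -2u.
The lower-order terms cancel, leaving the standard advection equation u_t + (1/2)u_x = 0.
Initial data for u: u(x,0) = ρ(x,0) = x.
Solve for u:
  By method of characteristics (waves move right with speed 1/2):
  Along characteristics x - (1/2)t = const, u is constant, so u(x,t) = f(x - (1/2)t) with f = u(·, 0).
Hence u(x,t) = -(1/2)t + x.
Transform back: ρ(x,t) = exp(-2t)u(x,t).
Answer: ρ(x, t) = -(1/2)texp(-2t) + xexp(-2t)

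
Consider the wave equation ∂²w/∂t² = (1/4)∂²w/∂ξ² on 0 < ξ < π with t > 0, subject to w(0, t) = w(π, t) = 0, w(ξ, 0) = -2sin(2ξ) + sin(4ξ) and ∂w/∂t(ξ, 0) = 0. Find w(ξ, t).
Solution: Separating variables: w = Σ [A_n cos(ω_n t) + B_n sin(ω_n t)] sin(nξ), ω_n = n/2. From ICs: A_2=-2, A_4=1.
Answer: w(ξ, t) = -2sin(2ξ)cos(t) + sin(4ξ)cos(2t)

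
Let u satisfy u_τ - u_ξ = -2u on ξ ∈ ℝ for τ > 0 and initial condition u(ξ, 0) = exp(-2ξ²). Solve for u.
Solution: Substitute u = exp(-2τ)w, i.e. w = exp(2τ)u.
By the product rule, u_τ = exp(-2τ)(w_τ - 2w), u_ξ = exp(-2τ)w_ξ.
Substituting into the PDE and dividing by exp(-2τ): w_τ - 2w - w_ξ = -2w.
The lower-order terms cancel, leaving the standard advection equation w_τ - w_ξ = 0.
Initial data for w: w(ξ,0) = u(ξ,0) = exp(-2ξ²).
Solve for w:
  By method of characteristics (waves move left with speed 1):
  Along characteristics ξ + τ = const, w is constant, so w(ξ,τ) = f(ξ + τ) with f = w(·, 0).
Hence w(ξ,τ) = exp(-2(ξ + τ)²).
Transform back: u(ξ,τ) = exp(-2τ)w(ξ,τ).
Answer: u(ξ, τ) = exp(-2τ)exp(-2(ξ + τ)²)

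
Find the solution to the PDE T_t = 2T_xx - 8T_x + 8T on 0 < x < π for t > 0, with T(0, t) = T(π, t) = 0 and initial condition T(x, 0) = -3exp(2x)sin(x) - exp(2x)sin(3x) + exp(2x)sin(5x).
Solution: Substitute T = exp(2x)u.
Then T_x = exp(2x)(u_x + 2u), T_xx = exp(2x)(u_xx + 4u_x + 4u), T_t = exp(2x)u_t; substituting and dividing by exp(2x), the lower-order terms cancel: u_t = 2u_xx (standard heat equation).
Data for u: u(x,0) = exp(-2x)T(x,0) = -3sin(x) - sin(3x) + sin(5x). The boundary conditions carry over: u(0,t) = u(π,t) = 0.
Separating variables: u = Σ c_n exp(-2n²t) sin(nx). From u(x,0) = -3sin(x) - sin(3x) + sin(5x): c_1=-3, c_3=-1, c_5=1.
So u(x,t) = -3exp(-2t)sin(x) - exp(-18t)sin(3x) + exp(-50t)sin(5x), and T(x,t) = exp(2x)u(x,t).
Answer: T(x, t) = -3exp(-2t)exp(2x)sin(x) - exp(-18t)exp(2x)sin(3x) + exp(-50t)exp(2x)sin(5x)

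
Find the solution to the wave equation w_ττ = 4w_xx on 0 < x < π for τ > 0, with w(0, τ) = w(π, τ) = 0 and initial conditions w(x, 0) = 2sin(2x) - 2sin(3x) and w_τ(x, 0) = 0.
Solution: Separating variables: w = Σ [A_n cos(ω_n τ) + B_n sin(ω_n τ)] sin(nx), ω_n = 2n. From ICs: A_2=2, A_3=-2.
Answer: w(x, τ) = 2sin(2x)cos(4τ) - 2sin(3x)cos(6τ)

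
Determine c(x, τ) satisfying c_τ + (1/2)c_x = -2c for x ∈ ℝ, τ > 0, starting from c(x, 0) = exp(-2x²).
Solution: Substitute c = exp(-2τ)u.
Then c_τ = exp(-2τ)(u_τ - 2u), c_x = exp(-2τ)u_x; substituting and dividing by exp(-2τ), the lower-order terms cancel: u_τ + (1/2)u_x = 0 (standard advection equation).
Data for u: u(x,0) = c(x,0) = exp(-2x²).
By characteristics (dx/dτ = 1/2), u(x,τ) = f(x - (1/2)τ) with f = u(·, 0).
So u(x,τ) = exp(-2(x - τ/2)²), and c(x,τ) = exp(-2τ)u(x,τ).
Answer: c(x, τ) = exp(-2τ)exp(-2(x - τ/2)²)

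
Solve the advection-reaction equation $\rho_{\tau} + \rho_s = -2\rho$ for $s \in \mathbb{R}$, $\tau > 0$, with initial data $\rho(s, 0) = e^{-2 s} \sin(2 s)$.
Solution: Substitute $\rho = e^{-2s}u$.
Then $\rho_s = e^{-2s}(u_s - 2u)$, $\rho_{\tau} = e^{-2s}u_{\tau}$; substituting and dividing by $e^{-2s}$, the lower-order terms cancel: $u_{\tau} + u_s = 0$ (standard advection equation).
Data for $u$: $u(s,0) = e^{2s}\rho(s,0) = \sin(2 s)$.
By characteristics ($ds/d\tau = 1$), $u(s,\tau) = f(s - \tau)$ with $f = u( \cdot , 0)$.
So $u(s,\tau) = \sin(2 s - 2 \tau)$, and $\rho(s,\tau) = e^{-2s}u(s,\tau)$.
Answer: $\rho(s, \tau) = - e^{-2 s} \sin(2 \tau - 2 s)$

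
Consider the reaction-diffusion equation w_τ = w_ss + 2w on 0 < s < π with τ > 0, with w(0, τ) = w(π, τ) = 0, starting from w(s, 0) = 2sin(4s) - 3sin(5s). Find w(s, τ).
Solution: Substitute w = exp(2τ)u.
Then w_τ = exp(2τ)(u_τ + 2u), w_ss = exp(2τ)u_ss; substituting and dividing by exp(2τ), the lower-order terms cancel: u_τ = u_ss (standard heat equation).
Data for u: u(s,0) = w(s,0) = 2sin(4s) - 3sin(5s). The boundary conditions carry over: u(0,τ) = u(π,τ) = 0.
Separating variables: u = Σ c_n exp(-n²τ) sin(ns). From u(s,0) = 2sin(4s) - 3sin(5s): c_4=2, c_5=-3.
So u(s,τ) = 2exp(-16τ)sin(4s) - 3exp(-25τ)sin(5s), and w(s,τ) = exp(2τ)u(s,τ).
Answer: w(s, τ) = 2exp(-14τ)sin(4s) - 3exp(-23τ)sin(5s)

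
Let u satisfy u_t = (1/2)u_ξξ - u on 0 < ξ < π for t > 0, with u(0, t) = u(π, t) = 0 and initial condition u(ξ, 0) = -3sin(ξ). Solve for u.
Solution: Substitute u = exp(-t)w.
Then u_t = exp(-t)(w_t - w), u_ξξ = exp(-t)w_ξξ; substituting and dividing by exp(-t), the lower-order terms cancel: w_t = (1/2)w_ξξ (standard heat equation).
Data for w: w(ξ,0) = u(ξ,0) = -3sin(ξ). The boundary conditions carry over: w(0,t) = w(π,t) = 0.
Separating variables: w = Σ c_n exp(-n²t/2) sin(nξ). From w(ξ,0) = -3sin(ξ): c_1=-3.
So w(ξ,t) = -3exp(-t/2)sin(ξ), and u(ξ,t) = exp(-t)w(ξ,t).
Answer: u(ξ, t) = -3exp(-3t/2)sin(ξ)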